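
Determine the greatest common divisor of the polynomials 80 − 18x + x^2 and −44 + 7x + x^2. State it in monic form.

Euclidean algorithm in ℚ[x]:
  x^2 − 18x + 80 = (x^2 + 7x − 44) + (−25x + 124)
  x^2 + 7x − 44 = (−(1/25)x − 299/625)(−25x + 124) + (9576/625)
  −25x + 124 = (−(15625/9576)x + 19375/2394)(9576/625) + (0)
The last nonzero remainder is the constant 9576/625, so the polynomials are coprime and gcd = 1.

1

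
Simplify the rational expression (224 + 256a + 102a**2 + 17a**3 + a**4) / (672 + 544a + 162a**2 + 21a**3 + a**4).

Euclidean algorithm in ℚ[a]:
  a**4 + 17a**3 + 102a**2 + 256a + 224 = (a**4 + 21a**3 + 162a**2 + 544a + 672) + (-4a**3 - 60a**2 - 288a - 448)
  a**4 + 21a**3 + 162a**2 + 544a + 672 = (-(1/4)a - 3/2)(-4a**3 - 60a**2 - 288a - 448) + (0)
Last nonzero remainder: -4a**3 - 60a**2 - 288a - 448. Dividing through by -4 gives the monic gcd a**3 + 15a**2 + 72a + 112.
Cancel a**3 + 15a**2 + 72a + 112 from numerator and denominator to get the reduced form.

(2 + a)/(6 + a)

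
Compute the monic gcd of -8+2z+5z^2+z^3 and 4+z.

4+z

By polynomial division,
  z^3+5z^2+2z-8 = (z^2+z-2)(z+4) + (0)
The last nonzero remainder z+4 is already monic.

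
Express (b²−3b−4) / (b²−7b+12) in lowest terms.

Repeated division with remainder:
  b²−3b−4 = (b²−7b+12) + (4b−16)
  b²−7b+12 = ((1/4)b−3/4)(4b−16) + (0)
Last nonzero remainder: 4b−16. Dividing through by 4 gives the monic gcd b−4.
Cancel b−4 from numerator and denominator to get the reduced form.

(b+1)/(b−3)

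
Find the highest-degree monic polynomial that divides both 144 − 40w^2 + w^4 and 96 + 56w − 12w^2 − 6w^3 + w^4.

By polynomial division,
  w^4 − 40w^2 + 144 = (w^4 − 6w^3 − 12w^2 + 56w + 96) + (6w^3 − 28w^2 − 56w + 48)
  w^4 − 6w^3 − 12w^2 + 56w + 96 = ((1/6)w − 2/9)(6w^3 − 28w^2 − 56w + 48) + (−(80/9)w^2 + (320/9)w + 320/3)
  6w^3 − 28w^2 − 56w + 48 = (−(27/40)w + 9/20)(−(80/9)w^2 + (320/9)w + 320/3) + (0)
Last nonzero remainder: −(80/9)w^2 + (320/9)w + 320/3. Dividing through by −80/9 gives the monic gcd w^2 − 4w − 12.

−12 − 4w + w^2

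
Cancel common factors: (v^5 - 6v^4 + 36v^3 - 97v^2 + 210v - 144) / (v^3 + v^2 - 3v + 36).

Repeated division with remainder:
  v^5 - 6v^4 + 36v^3 - 97v^2 + 210v - 144 = (v^2 - 7v + 46)(v^3 + v^2 - 3v + 36) + (-200v^2 + 600v - 1800)
  v^3 + v^2 - 3v + 36 = (-(1/200)v - 1/50)(-200v^2 + 600v - 1800) + (0)
Last nonzero remainder: -200v^2 + 600v - 1800. Dividing through by -200 gives the monic gcd v^2 - 3v + 9.
Cancel v^2 - 3v + 9 from numerator and denominator to get the reduced form.

(v^3 - 3v^2 + 18v - 16)/(v + 4)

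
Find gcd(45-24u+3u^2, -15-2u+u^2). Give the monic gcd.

-5+u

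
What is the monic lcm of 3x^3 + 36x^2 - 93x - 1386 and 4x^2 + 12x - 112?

Repeated division with remainder:
  3x^3 + 36x^2 - 93x - 1386 = ((3/4)x + 27/4)(4x^2 + 12x - 112) + (-90x - 630)
  4x^2 + 12x - 112 = (-(2/45)x + 8/45)(-90x - 630) + (0)
Last nonzero remainder: -90x - 630. Dividing through by -90 gives the monic gcd x + 7.
Then lcm(f, g) = f·g / gcd(f, g); expanding and making the result monic gives the answer.

x^4 + 8x^3 - 79x^2 - 338x + 1848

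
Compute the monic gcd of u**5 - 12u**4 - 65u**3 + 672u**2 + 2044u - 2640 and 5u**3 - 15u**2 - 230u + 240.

u**2 + 5u - 6

Repeated division with remainder:
  u**5 - 12u**4 - 65u**3 + 672u**2 + 2044u - 2640 = ((1/5)u**2 - (9/5)u - 46/5)(5u**3 - 15u**2 - 230u + 240) + (72u**2 + 360u - 432)
  5u**3 - 15u**2 - 230u + 240 = ((5/72)u - 5/9)(72u**2 + 360u - 432) + (0)
Last nonzero remainder: 72u**2 + 360u - 432. Dividing through by 72 gives the monic gcd u**2 + 5u - 6.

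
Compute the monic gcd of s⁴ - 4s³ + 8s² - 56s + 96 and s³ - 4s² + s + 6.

Apply the Euclidean algorithm:
  s⁴ - 4s³ + 8s² - 56s + 96 = (s)(s³ - 4s² + s + 6) + (7s² - 62s + 96)
  s³ - 4s² + s + 6 = ((1/7)s + 34/49)(7s² - 62s + 96) + ((1485/49)s - 2970/49)
  7s² - 62s + 96 = ((343/1485)s - 784/495)((1485/49)s - 2970/49) + (0)
Last nonzero remainder: (1485/49)s - 2970/49. Dividing through by 1485/49 gives the monic gcd s - 2.

s - 2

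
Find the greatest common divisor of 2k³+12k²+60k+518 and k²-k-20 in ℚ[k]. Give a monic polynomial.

Apply the Euclidean algorithm:
  2k³+12k²+60k+518 = (2k+14)(k²-k-20) + (114k+798)
  k²-k-20 = ((1/114)k-4/57)(114k+798) + (36)
  114k+798 = ((19/6)k+133/6)(36) + (0)
The last nonzero remainder is the constant 36, so the polynomials are coprime and gcd = 1.

1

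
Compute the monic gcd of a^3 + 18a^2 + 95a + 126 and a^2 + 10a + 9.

a + 9

By polynomial division,
  a^3 + 18a^2 + 95a + 126 = (a + 8)(a^2 + 10a + 9) + (6a + 54)
  a^2 + 10a + 9 = ((1/6)a + 1/6)(6a + 54) + (0)
Last nonzero remainder: 6a + 54. Dividing through by 6 gives the monic gcd a + 9.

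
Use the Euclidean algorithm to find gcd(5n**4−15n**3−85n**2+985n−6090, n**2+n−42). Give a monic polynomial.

Repeated division with remainder:
  5n**4−15n**3−85n**2+985n−6090 = (5n**2−20n+145)(n**2+n−42) + (0)
The last nonzero remainder n**2+n−42 is already monic.

n**2+n−42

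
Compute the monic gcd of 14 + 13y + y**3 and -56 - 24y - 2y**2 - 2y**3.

14 - y + y**2

Repeated division with remainder:
  y**3 + 13y + 14 = (-1/2)(-2y**3 - 2y**2 - 24y - 56) + (-y**2 + y - 14)
  -2y**3 - 2y**2 - 24y - 56 = (2y + 4)(-y**2 + y - 14) + (0)
Last nonzero remainder: -y**2 + y - 14. Dividing through by -1 gives the monic gcd y**2 - y + 14.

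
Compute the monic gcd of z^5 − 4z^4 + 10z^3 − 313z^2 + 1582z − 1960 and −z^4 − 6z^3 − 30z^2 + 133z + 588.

Apply the Euclidean algorithm:
  z^5 − 4z^4 + 10z^3 − 313z^2 + 1582z − 1960 = (−z + 10)(−z^4 − 6z^3 − 30z^2 + 133z + 588) + (40z^3 + 120z^2 + 840z − 7840)
  −z^4 − 6z^3 − 30z^2 + 133z + 588 = (−(1/40)z − 3/40)(40z^3 + 120z^2 + 840z − 7840) + (0)
Last nonzero remainder: 40z^3 + 120z^2 + 840z − 7840. Dividing through by 40 gives the monic gcd z^3 + 3z^2 + 21z − 196.

z^3 + 3z^2 + 21z − 196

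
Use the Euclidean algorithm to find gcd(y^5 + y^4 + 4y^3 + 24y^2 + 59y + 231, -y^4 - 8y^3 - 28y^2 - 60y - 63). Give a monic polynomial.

y^3 + 5y^2 + 13y + 21

Apply the Euclidean algorithm:
  y^5 + y^4 + 4y^3 + 24y^2 + 59y + 231 = (-y + 7)(-y^4 - 8y^3 - 28y^2 - 60y - 63) + (32y^3 + 160y^2 + 416y + 672)
  -y^4 - 8y^3 - 28y^2 - 60y - 63 = (-(1/32)y - 3/32)(32y^3 + 160y^2 + 416y + 672) + (0)
Last nonzero remainder: 32y^3 + 160y^2 + 416y + 672. Dividing through by 32 gives the monic gcd y^3 + 5y^2 + 13y + 21.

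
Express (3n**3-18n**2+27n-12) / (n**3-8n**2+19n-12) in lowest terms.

(3n-3)/(n-3)

Repeated division with remainder:
  3n**3-18n**2+27n-12 = (3)(n**3-8n**2+19n-12) + (6n**2-30n+24)
  n**3-8n**2+19n-12 = ((1/6)n-1/2)(6n**2-30n+24) + (0)
Last nonzero remainder: 6n**2-30n+24. Dividing through by 6 gives the monic gcd n**2-5n+4.
Cancel n**2-5n+4 from numerator and denominator to get the reduced form.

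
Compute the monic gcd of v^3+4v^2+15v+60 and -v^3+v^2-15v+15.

Apply the Euclidean algorithm:
  v^3+4v^2+15v+60 = (-1)(-v^3+v^2-15v+15) + (5v^2+75)
  -v^3+v^2-15v+15 = (-(1/5)v+1/5)(5v^2+75) + (0)
Last nonzero remainder: 5v^2+75. Dividing through by 5 gives the monic gcd v^2+15.

v^2+15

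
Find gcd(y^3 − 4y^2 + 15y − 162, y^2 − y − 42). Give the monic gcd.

Euclidean algorithm in ℚ[y]:
  y^3 − 4y^2 + 15y − 162 = (y − 3)(y^2 − y − 42) + (54y − 288)
  y^2 − y − 42 = ((1/54)y + 13/162)(54y − 288) + (−170/9)
  54y − 288 = (−(243/85)y + 1296/85)(−170/9) + (0)
The last nonzero remainder is the constant −170/9, so the polynomials are coprime and gcd = 1.

1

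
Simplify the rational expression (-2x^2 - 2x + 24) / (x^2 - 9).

Euclidean algorithm in ℚ[x]:
  -2x^2 - 2x + 24 = (-2)(x^2 - 9) + (-2x + 6)
  x^2 - 9 = (-(1/2)x - 3/2)(-2x + 6) + (0)
Last nonzero remainder: -2x + 6. Dividing through by -2 gives the monic gcd x - 3.
Cancel x - 3 from numerator and denominator to get the reduced form.

(-2x - 8)/(x + 3)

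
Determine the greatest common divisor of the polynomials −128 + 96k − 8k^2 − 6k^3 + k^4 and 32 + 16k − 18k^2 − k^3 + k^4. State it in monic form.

32 − 16k − 2k^2 + k^3

Apply the Euclidean algorithm:
  k^4 − 6k^3 − 8k^2 + 96k − 128 = (k^4 − k^3 − 18k^2 + 16k + 32) + (−5k^3 + 10k^2 + 80k − 160)
  k^4 − k^3 − 18k^2 + 16k + 32 = (−(1/5)k − 1/5)(−5k^3 + 10k^2 + 80k − 160) + (0)
Last nonzero remainder: −5k^3 + 10k^2 + 80k − 160. Dividing through by −5 gives the monic gcd k^3 − 2k^2 − 16k + 32.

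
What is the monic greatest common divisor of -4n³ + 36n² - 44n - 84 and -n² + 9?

Repeated division with remainder:
  -4n³ + 36n² - 44n - 84 = (4n - 36)(-n² + 9) + (-80n + 240)
  -n² + 9 = ((1/80)n + 3/80)(-80n + 240) + (0)
Last nonzero remainder: -80n + 240. Dividing through by -80 gives the monic gcd n - 3.

n - 3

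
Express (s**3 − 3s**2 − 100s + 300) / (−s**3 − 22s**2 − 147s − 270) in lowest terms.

(−s**2 + 13s − 30)/(s**2 + 12s + 27)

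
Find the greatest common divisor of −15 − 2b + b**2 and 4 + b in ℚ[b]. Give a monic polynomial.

By polynomial division,
  b**2 − 2b − 15 = (b − 6)(b + 4) + (9)
  b + 4 = ((1/9)b + 4/9)(9) + (0)
The last nonzero remainder is the constant 9, so the polynomials are coprime and gcd = 1.

1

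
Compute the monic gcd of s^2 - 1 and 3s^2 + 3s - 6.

Euclidean algorithm in ℚ[s]:
  s^2 - 1 = (1/3)(3s^2 + 3s - 6) + (-s + 1)
  3s^2 + 3s - 6 = (-3s - 6)(-s + 1) + (0)
Last nonzero remainder: -s + 1. Dividing through by -1 gives the monic gcd s - 1.

s - 1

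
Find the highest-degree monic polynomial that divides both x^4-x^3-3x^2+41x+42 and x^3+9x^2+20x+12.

Euclidean algorithm in ℚ[x]:
  x^4-x^3-3x^2+41x+42 = (x-10)(x^3+9x^2+20x+12) + (67x^2+229x+162)
  x^3+9x^2+20x+12 = ((1/67)x+374/4489)(67x^2+229x+162) + (-(6720/4489)x-6720/4489)
  67x^2+229x+162 = (-(300763/6720)x-121203/1120)(-(6720/4489)x-6720/4489) + (0)
Last nonzero remainder: -(6720/4489)x-6720/4489. Dividing through by -6720/4489 gives the monic gcd x+1.

x+1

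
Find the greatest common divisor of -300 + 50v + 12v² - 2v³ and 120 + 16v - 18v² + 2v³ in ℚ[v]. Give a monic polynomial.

30 - 11v + v²

Repeated division with remainder:
  -2v³ + 12v² + 50v - 300 = (-1)(2v³ - 18v² + 16v + 120) + (-6v² + 66v - 180)
  2v³ - 18v² + 16v + 120 = (-(1/3)v - 2/3)(-6v² + 66v - 180) + (0)
Last nonzero remainder: -6v² + 66v - 180. Dividing through by -6 gives the monic gcd v² - 11v + 30.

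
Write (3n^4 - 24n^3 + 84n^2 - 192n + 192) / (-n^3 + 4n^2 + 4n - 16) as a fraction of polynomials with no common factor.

(-3n^2 + 6n - 24)/(n + 2)

Repeated division with remainder:
  3n^4 - 24n^3 + 84n^2 - 192n + 192 = (-3n + 12)(-n^3 + 4n^2 + 4n - 16) + (48n^2 - 288n + 384)
  -n^3 + 4n^2 + 4n - 16 = (-(1/48)n - 1/24)(48n^2 - 288n + 384) + (0)
Last nonzero remainder: 48n^2 - 288n + 384. Dividing through by 48 gives the monic gcd n^2 - 6n + 8.
Cancel n^2 - 6n + 8 from numerator and denominator to get the reduced form.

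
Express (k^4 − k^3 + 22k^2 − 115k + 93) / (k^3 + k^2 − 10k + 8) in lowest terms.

(k^3 + 22k − 93)/(k^2 + 2k − 8)

By polynomial division,
  k^4 − k^3 + 22k^2 − 115k + 93 = (k − 2)(k^3 + k^2 − 10k + 8) + (34k^2 − 143k + 109)
  k^3 + k^2 − 10k + 8 = ((1/34)k + 177/1156)(34k^2 − 143k + 109) + ((10045/1156)k − 10045/1156)
  34k^2 − 143k + 109 = ((39304/10045)k − 126004/10045)((10045/1156)k − 10045/1156) + (0)
Last nonzero remainder: (10045/1156)k − 10045/1156. Dividing through by 10045/1156 gives the monic gcd k − 1.
Cancel k − 1 from numerator and denominator to get the reduced form.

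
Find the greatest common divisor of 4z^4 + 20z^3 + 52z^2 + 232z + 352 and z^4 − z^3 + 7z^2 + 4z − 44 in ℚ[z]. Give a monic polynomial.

z^3 + z^2 + 9z + 22

Euclidean algorithm in ℚ[z]:
  4z^4 + 20z^3 + 52z^2 + 232z + 352 = (4)(z^4 − z^3 + 7z^2 + 4z − 44) + (24z^3 + 24z^2 + 216z + 528)
  z^4 − z^3 + 7z^2 + 4z − 44 = ((1/24)z − 1/12)(24z^3 + 24z^2 + 216z + 528) + (0)
Last nonzero remainder: 24z^3 + 24z^2 + 216z + 528. Dividing through by 24 gives the monic gcd z^3 + z^2 + 9z + 22.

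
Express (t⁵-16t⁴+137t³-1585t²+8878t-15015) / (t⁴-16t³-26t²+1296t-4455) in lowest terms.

Euclidean algorithm in ℚ[t]:
  t⁵-16t⁴+137t³-1585t²+8878t-15015 = (t)(t⁴-16t³-26t²+1296t-4455) + (163t³-2881t²+13333t-15015)
  t⁴-16t³-26t²+1296t-4455 = ((1/163)t+273/26569)(163t³-2881t²+13333t-15015) + (-(2077560/26569)t²+(33240960/26569)t-114265800/26569)
  163t³-2881t²+13333t-15015 = (-(4330747/2077560)t+2417779/692520)(-(2077560/26569)t²+(33240960/26569)t-114265800/26569) + (0)
Last nonzero remainder: -(2077560/26569)t²+(33240960/26569)t-114265800/26569. Dividing through by -2077560/26569 gives the monic gcd t²-16t+55.
Cancel t²-16t+55 from numerator and denominator to get the reduced form.

(t³+82t-273)/(t²-81)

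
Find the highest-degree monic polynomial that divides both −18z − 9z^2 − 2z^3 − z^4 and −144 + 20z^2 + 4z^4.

Euclidean algorithm in ℚ[z]:
  −z^4 − 2z^3 − 9z^2 − 18z = (−1/4)(4z^4 + 20z^2 − 144) + (−2z^3 − 4z^2 − 18z − 36)
  4z^4 + 20z^2 − 144 = (−2z + 4)(−2z^3 − 4z^2 − 18z − 36) + (0)
Last nonzero remainder: −2z^3 − 4z^2 − 18z − 36. Dividing through by −2 gives the monic gcd z^3 + 2z^2 + 9z + 18.

18 + 9z + 2z^2 + z^3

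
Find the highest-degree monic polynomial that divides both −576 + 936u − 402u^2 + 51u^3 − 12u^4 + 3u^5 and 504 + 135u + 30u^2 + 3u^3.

Apply the Euclidean algorithm:
  3u^5 − 12u^4 + 51u^3 − 402u^2 + 936u − 576 = (u^2 − 14u + 112)(3u^3 + 30u^2 + 135u + 504) + (−2376u^2 − 7128u − 57024)
  3u^3 + 30u^2 + 135u + 504 = (−(1/792)u − 7/792)(−2376u^2 − 7128u − 57024) + (0)
Last nonzero remainder: −2376u^2 − 7128u − 57024. Dividing through by −2376 gives the monic gcd u^2 + 3u + 24.

24 + 3u + u^2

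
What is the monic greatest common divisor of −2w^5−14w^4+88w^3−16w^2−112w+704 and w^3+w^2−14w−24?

w^2−2w−8

Repeated division with remainder:
  −2w^5−14w^4+88w^3−16w^2−112w+704 = (−2w^2−12w+72)(w^3+w^2−14w−24) + (−304w^2+608w+2432)
  w^3+w^2−14w−24 = (−(1/304)w−3/304)(−304w^2+608w+2432) + (0)
Last nonzero remainder: −304w^2+608w+2432. Dividing through by −304 gives the monic gcd w^2−2w−8.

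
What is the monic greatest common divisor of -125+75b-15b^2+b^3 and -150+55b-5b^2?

-5+b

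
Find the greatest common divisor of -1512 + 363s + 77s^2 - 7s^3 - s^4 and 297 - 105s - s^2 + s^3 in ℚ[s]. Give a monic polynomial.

-3 + s

By polynomial division,
  -s^4 - 7s^3 + 77s^2 + 363s - 1512 = (-s - 8)(s^3 - s^2 - 105s + 297) + (-36s^2 - 180s + 864)
  s^3 - s^2 - 105s + 297 = (-(1/36)s + 1/6)(-36s^2 - 180s + 864) + (-51s + 153)
  -36s^2 - 180s + 864 = ((12/17)s + 96/17)(-51s + 153) + (0)
Last nonzero remainder: -51s + 153. Dividing through by -51 gives the monic gcd s - 3.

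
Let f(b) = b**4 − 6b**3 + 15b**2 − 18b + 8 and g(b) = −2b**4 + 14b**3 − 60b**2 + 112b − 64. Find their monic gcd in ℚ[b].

b**2 − 3b + 2

Euclidean algorithm in ℚ[b]:
  b**4 − 6b**3 + 15b**2 − 18b + 8 = (−1/2)(−2b**4 + 14b**3 − 60b**2 + 112b − 64) + (b**3 − 15b**2 + 38b − 24)
  −2b**4 + 14b**3 − 60b**2 + 112b − 64 = (−2b − 16)(b**3 − 15b**2 + 38b − 24) + (−224b**2 + 672b − 448)
  b**3 − 15b**2 + 38b − 24 = (−(1/224)b + 3/56)(−224b**2 + 672b − 448) + (0)
Last nonzero remainder: −224b**2 + 672b − 448. Dividing through by −224 gives the monic gcd b**2 − 3b + 2.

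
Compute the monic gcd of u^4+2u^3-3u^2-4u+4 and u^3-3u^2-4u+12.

Euclidean algorithm in ℚ[u]:
  u^4+2u^3-3u^2-4u+4 = (u+5)(u^3-3u^2-4u+12) + (16u^2+4u-56)
  u^3-3u^2-4u+12 = ((1/16)u-13/64)(16u^2+4u-56) + ((5/16)u+5/8)
  16u^2+4u-56 = ((256/5)u-448/5)((5/16)u+5/8) + (0)
Last nonzero remainder: (5/16)u+5/8. Dividing through by 5/16 gives the monic gcd u+2.

u+2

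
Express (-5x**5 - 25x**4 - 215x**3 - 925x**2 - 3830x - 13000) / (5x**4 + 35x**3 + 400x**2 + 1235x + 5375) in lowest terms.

(-x**3 - x**2 - 14x - 104)/(x**2 + 3x + 43)

Repeated division with remainder:
  -5x**5 - 25x**4 - 215x**3 - 925x**2 - 3830x - 13000 = (-x + 2)(5x**4 + 35x**3 + 400x**2 + 1235x + 5375) + (115x**3 - 490x**2 - 925x - 23750)
  5x**4 + 35x**3 + 400x**2 + 1235x + 5375 = ((1/23)x + 259/529)(115x**3 - 490x**2 - 925x - 23750) + ((359785/529)x**2 + (1439140/529)x + 8994625/529)
  115x**3 - 490x**2 - 925x - 23750 = ((12167/71957)x - 100510/71957)((359785/529)x**2 + (1439140/529)x + 8994625/529) + (0)
Last nonzero remainder: (359785/529)x**2 + (1439140/529)x + 8994625/529. Dividing through by 359785/529 gives the monic gcd x**2 + 4x + 25.
Cancel x**2 + 4x + 25 from numerator and denominator to get the reduced form.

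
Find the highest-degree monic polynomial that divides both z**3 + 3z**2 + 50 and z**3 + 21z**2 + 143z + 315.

z + 5

Apply the Euclidean algorithm:
  z**3 + 3z**2 + 50 = (z**3 + 21z**2 + 143z + 315) + (-18z**2 - 143z - 265)
  z**3 + 21z**2 + 143z + 315 = (-(1/18)z - 235/324)(-18z**2 - 143z - 265) + ((7957/324)z + 39785/324)
  -18z**2 - 143z - 265 = (-(5832/7957)z - 17172/7957)((7957/324)z + 39785/324) + (0)
Last nonzero remainder: (7957/324)z + 39785/324. Dividing through by 7957/324 gives the monic gcd z + 5.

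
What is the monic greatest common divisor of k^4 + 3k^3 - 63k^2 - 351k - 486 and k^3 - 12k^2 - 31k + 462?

k + 6

Apply the Euclidean algorithm:
  k^4 + 3k^3 - 63k^2 - 351k - 486 = (k + 15)(k^3 - 12k^2 - 31k + 462) + (148k^2 - 348k - 7416)
  k^3 - 12k^2 - 31k + 462 = ((1/148)k - 357/5476)(148k^2 - 348k - 7416) + (-(4900/1369)k - 29400/1369)
  148k^2 - 348k - 7416 = (-(50653/1225)k + 423021/1225)(-(4900/1369)k - 29400/1369) + (0)
Last nonzero remainder: -(4900/1369)k - 29400/1369. Dividing through by -4900/1369 gives the monic gcd k + 6.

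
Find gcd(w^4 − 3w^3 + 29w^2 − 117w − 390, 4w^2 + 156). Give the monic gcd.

Repeated division with remainder:
  w^4 − 3w^3 + 29w^2 − 117w − 390 = ((1/4)w^2 − (3/4)w − 5/2)(4w^2 + 156) + (0)
Last nonzero remainder: 4w^2 + 156. Dividing through by 4 gives the monic gcd w^2 + 39.

w^2 + 39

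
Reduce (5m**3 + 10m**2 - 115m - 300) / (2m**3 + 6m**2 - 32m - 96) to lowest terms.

Apply the Euclidean algorithm:
  5m**3 + 10m**2 - 115m - 300 = (5/2)(2m**3 + 6m**2 - 32m - 96) + (-5m**2 - 35m - 60)
  2m**3 + 6m**2 - 32m - 96 = (-(2/5)m + 8/5)(-5m**2 - 35m - 60) + (0)
Last nonzero remainder: -5m**2 - 35m - 60. Dividing through by -5 gives the monic gcd m**2 + 7m + 12.
Cancel m**2 + 7m + 12 from numerator and denominator to get the reduced form.

(5m - 25)/(2m - 8)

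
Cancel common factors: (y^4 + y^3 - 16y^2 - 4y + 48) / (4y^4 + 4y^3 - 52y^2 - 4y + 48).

(y^2 - 4)/(4y^2 - 4)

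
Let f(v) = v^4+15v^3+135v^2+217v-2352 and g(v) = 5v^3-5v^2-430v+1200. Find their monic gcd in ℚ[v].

By polynomial division,
  v^4+15v^3+135v^2+217v-2352 = ((1/5)v+16/5)(5v^3-5v^2-430v+1200) + (237v^2+1353v-6192)
  5v^3-5v^2-430v+1200 = ((5/237)v-2650/18723)(237v^2+1353v-6192) + (-(673200/6241)v+2019600/6241)
  237v^2+1353v-6192 = (-(493039/224400)v-268363/14025)(-(673200/6241)v+2019600/6241) + (0)
Last nonzero remainder: -(673200/6241)v+2019600/6241. Dividing through by -673200/6241 gives the monic gcd v-3.

v-3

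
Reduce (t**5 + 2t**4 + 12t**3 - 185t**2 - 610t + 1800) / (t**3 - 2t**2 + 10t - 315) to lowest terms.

(t**3 - 3t**2 - 18t + 40)/(t - 7)

Apply the Euclidean algorithm:
  t**5 + 2t**4 + 12t**3 - 185t**2 - 610t + 1800 = (t**2 + 4t + 10)(t**3 - 2t**2 + 10t - 315) + (110t**2 + 550t + 4950)
  t**3 - 2t**2 + 10t - 315 = ((1/110)t - 7/110)(110t**2 + 550t + 4950) + (0)
Last nonzero remainder: 110t**2 + 550t + 4950. Dividing through by 110 gives the monic gcd t**2 + 5t + 45.
Cancel t**2 + 5t + 45 from numerator and denominator to get the reduced form.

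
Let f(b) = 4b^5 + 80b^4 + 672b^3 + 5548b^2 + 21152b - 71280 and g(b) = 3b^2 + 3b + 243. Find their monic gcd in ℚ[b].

By polynomial division,
  4b^5 + 80b^4 + 672b^3 + 5548b^2 + 21152b - 71280 = ((4/3)b^3 + (76/3)b^2 + (272/3)b - 880/3)(3b^2 + 3b + 243) + (0)
Last nonzero remainder: 3b^2 + 3b + 243. Dividing through by 3 gives the monic gcd b^2 + b + 81.

b^2 + b + 81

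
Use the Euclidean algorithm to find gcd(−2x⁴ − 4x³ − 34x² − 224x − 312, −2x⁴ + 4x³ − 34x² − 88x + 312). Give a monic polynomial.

By polynomial division,
  −2x⁴ − 4x³ − 34x² − 224x − 312 = (−2x⁴ + 4x³ − 34x² − 88x + 312) + (−8x³ − 136x − 624)
  −2x⁴ + 4x³ − 34x² − 88x + 312 = ((1/4)x − 1/2)(−8x³ − 136x − 624) + (0)
Last nonzero remainder: −8x³ − 136x − 624. Dividing through by −8 gives the monic gcd x³ + 17x + 78.

x³ + 17x + 78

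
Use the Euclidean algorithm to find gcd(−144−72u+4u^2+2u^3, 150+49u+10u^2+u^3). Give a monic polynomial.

By polynomial division,
  2u^3+4u^2−72u−144 = (2)(u^3+10u^2+49u+150) + (−16u^2−170u−444)
  u^3+10u^2+49u+150 = (−(1/16)u+5/128)(−16u^2−170u−444) + ((1785/64)u+5355/32)
  −16u^2−170u−444 = (−(1024/1785)u−4736/1785)((1785/64)u+5355/32) + (0)
Last nonzero remainder: (1785/64)u+5355/32. Dividing through by 1785/64 gives the monic gcd u+6.

6+u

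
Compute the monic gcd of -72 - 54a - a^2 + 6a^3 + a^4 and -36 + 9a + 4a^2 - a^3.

-9 + a^2

Euclidean algorithm in ℚ[a]:
  a^4 + 6a^3 - a^2 - 54a - 72 = (-a - 10)(-a^3 + 4a^2 + 9a - 36) + (48a^2 - 432)
  -a^3 + 4a^2 + 9a - 36 = (-(1/48)a + 1/12)(48a^2 - 432) + (0)
Last nonzero remainder: 48a^2 - 432. Dividing through by 48 gives the monic gcd a^2 - 9.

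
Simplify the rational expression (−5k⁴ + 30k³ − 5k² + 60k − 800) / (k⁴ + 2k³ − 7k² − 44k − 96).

By polynomial division,
  −5k⁴ + 30k³ − 5k² + 60k − 800 = (−5)(k⁴ + 2k³ − 7k² − 44k − 96) + (40k³ − 40k² − 160k − 1280)
  k⁴ + 2k³ − 7k² − 44k − 96 = ((1/40)k + 3/40)(40k³ − 40k² − 160k − 1280) + (0)
Last nonzero remainder: 40k³ − 40k² − 160k − 1280. Dividing through by 40 gives the monic gcd k³ − k² − 4k − 32.
Cancel k³ − k² − 4k − 32 from numerator and denominator to get the reduced form.

(−5k + 25)/(k + 3)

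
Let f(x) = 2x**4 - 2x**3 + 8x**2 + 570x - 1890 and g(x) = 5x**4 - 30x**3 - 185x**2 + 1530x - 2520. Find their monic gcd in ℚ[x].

By polynomial division,
  2x**4 - 2x**3 + 8x**2 + 570x - 1890 = (2/5)(5x**4 - 30x**3 - 185x**2 + 1530x - 2520) + (10x**3 + 82x**2 - 42x - 882)
  5x**4 - 30x**3 - 185x**2 + 1530x - 2520 = ((1/2)x - 71/10)(10x**3 + 82x**2 - 42x - 882) + ((2091/5)x**2 + (8364/5)x - 43911/5)
  10x**3 + 82x**2 - 42x - 882 = ((50/2091)x + 70/697)((2091/5)x**2 + (8364/5)x - 43911/5) + (0)
Last nonzero remainder: (2091/5)x**2 + (8364/5)x - 43911/5. Dividing through by 2091/5 gives the monic gcd x**2 + 4x - 21.

x**2 + 4x - 21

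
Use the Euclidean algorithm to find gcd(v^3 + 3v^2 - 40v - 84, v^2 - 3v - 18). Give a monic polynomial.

v - 6

Euclidean algorithm in ℚ[v]:
  v^3 + 3v^2 - 40v - 84 = (v + 6)(v^2 - 3v - 18) + (-4v + 24)
  v^2 - 3v - 18 = (-(1/4)v - 3/4)(-4v + 24) + (0)
Last nonzero remainder: -4v + 24. Dividing through by -4 gives the monic gcd v - 6.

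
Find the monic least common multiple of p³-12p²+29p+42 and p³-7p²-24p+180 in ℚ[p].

p⁵-13p⁴+11p³+373p²-912p-1260

Euclidean algorithm in ℚ[p]:
  p³-12p²+29p+42 = (p³-7p²-24p+180) + (-5p²+53p-138)
  p³-7p²-24p+180 = (-(1/5)p-18/25)(-5p²+53p-138) + (-(336/25)p+2016/25)
  -5p²+53p-138 = ((125/336)p-575/336)(-(336/25)p+2016/25) + (0)
Last nonzero remainder: -(336/25)p+2016/25. Dividing through by -336/25 gives the monic gcd p-6.
Then lcm(f, g) = f·g / gcd(f, g); expanding and making the result monic gives the answer.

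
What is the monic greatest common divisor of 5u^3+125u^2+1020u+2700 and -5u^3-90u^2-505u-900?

Apply the Euclidean algorithm:
  5u^3+125u^2+1020u+2700 = (-1)(-5u^3-90u^2-505u-900) + (35u^2+515u+1800)
  -5u^3-90u^2-505u-900 = (-(1/7)u-23/49)(35u^2+515u+1800) + (-(300/49)u-2700/49)
  35u^2+515u+1800 = (-(343/60)u-98/3)(-(300/49)u-2700/49) + (0)
Last nonzero remainder: -(300/49)u-2700/49. Dividing through by -300/49 gives the monic gcd u+9.

u+9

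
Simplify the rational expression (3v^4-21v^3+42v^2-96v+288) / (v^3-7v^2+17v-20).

(3v^3-9v^2+6v-72)/(v^2-3v+5)

Repeated division with remainder:
  3v^4-21v^3+42v^2-96v+288 = (3v)(v^3-7v^2+17v-20) + (-9v^2-36v+288)
  v^3-7v^2+17v-20 = (-(1/9)v+11/9)(-9v^2-36v+288) + (93v-372)
  -9v^2-36v+288 = (-(3/31)v-24/31)(93v-372) + (0)
Last nonzero remainder: 93v-372. Dividing through by 93 gives the monic gcd v-4.
Cancel v-4 from numerator and denominator to get the reduced form.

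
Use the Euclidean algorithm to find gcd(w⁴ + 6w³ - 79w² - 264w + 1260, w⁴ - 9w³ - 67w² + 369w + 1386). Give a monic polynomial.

Repeated division with remainder:
  w⁴ + 6w³ - 79w² - 264w + 1260 = (w⁴ - 9w³ - 67w² + 369w + 1386) + (15w³ - 12w² - 633w - 126)
  w⁴ - 9w³ - 67w² + 369w + 1386 = ((1/15)w - 41/75)(15w³ - 12w² - 633w - 126) + (-(784/25)w² + (784/25)w + 32928/25)
  15w³ - 12w² - 633w - 126 = (-(375/784)w - 75/784)(-(784/25)w² + (784/25)w + 32928/25) + (0)
Last nonzero remainder: -(784/25)w² + (784/25)w + 32928/25. Dividing through by -784/25 gives the monic gcd w² - w - 42.

w² - w - 42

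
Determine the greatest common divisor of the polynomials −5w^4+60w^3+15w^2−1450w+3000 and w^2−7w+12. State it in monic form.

w^2−7w+12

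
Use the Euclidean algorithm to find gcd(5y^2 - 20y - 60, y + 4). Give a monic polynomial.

Repeated division with remainder:
  5y^2 - 20y - 60 = (5y - 40)(y + 4) + (100)
  y + 4 = ((1/100)y + 1/25)(100) + (0)
The last nonzero remainder is the constant 100, so the polynomials are coprime and gcd = 1.

1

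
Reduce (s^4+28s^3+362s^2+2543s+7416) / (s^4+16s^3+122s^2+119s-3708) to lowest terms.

Repeated division with remainder:
  s^4+28s^3+362s^2+2543s+7416 = (s^4+16s^3+122s^2+119s-3708) + (12s^3+240s^2+2424s+11124)
  s^4+16s^3+122s^2+119s-3708 = ((1/12)s-1/3)(12s^3+240s^2+2424s+11124) + (0)
Last nonzero remainder: 12s^3+240s^2+2424s+11124. Dividing through by 12 gives the monic gcd s^3+20s^2+202s+927.
Cancel s^3+20s^2+202s+927 from numerator and denominator to get the reduced form.

(s+8)/(s-4)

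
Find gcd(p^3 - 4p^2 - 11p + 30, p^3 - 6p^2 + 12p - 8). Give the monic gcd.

Apply the Euclidean algorithm:
  p^3 - 4p^2 - 11p + 30 = (p^3 - 6p^2 + 12p - 8) + (2p^2 - 23p + 38)
  p^3 - 6p^2 + 12p - 8 = ((1/2)p + 11/4)(2p^2 - 23p + 38) + ((225/4)p - 225/2)
  2p^2 - 23p + 38 = ((8/225)p - 76/225)((225/4)p - 225/2) + (0)
Last nonzero remainder: (225/4)p - 225/2. Dividing through by 225/4 gives the monic gcd p - 2.

p - 2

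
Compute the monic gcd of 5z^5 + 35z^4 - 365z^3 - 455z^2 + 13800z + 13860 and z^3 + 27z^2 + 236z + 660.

Repeated division with remainder:
  5z^5 + 35z^4 - 365z^3 - 455z^2 + 13800z + 13860 = (5z^2 - 100z + 1155)(z^3 + 27z^2 + 236z + 660) + (-11340z^2 - 192780z - 748440)
  z^3 + 27z^2 + 236z + 660 = (-(1/11340)z - 1/1134)(-11340z^2 - 192780z - 748440) + (0)
Last nonzero remainder: -11340z^2 - 192780z - 748440. Dividing through by -11340 gives the monic gcd z^2 + 17z + 66.

z^2 + 17z + 66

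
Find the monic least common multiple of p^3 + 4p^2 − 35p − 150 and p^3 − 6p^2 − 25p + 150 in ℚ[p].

p^4 − p^3 − 55p^2 + 25p + 750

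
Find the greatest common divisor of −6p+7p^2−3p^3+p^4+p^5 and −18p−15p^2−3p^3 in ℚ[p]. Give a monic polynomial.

By polynomial division,
  p^5+p^4−3p^3+7p^2−6p = (−(1/3)p^2+(4/3)p−11/3)(−3p^3−15p^2−18p) + (−24p^2−72p)
  −3p^3−15p^2−18p = ((1/8)p+1/4)(−24p^2−72p) + (0)
Last nonzero remainder: −24p^2−72p. Dividing through by −24 gives the monic gcd p^2+3p.

3p+p^2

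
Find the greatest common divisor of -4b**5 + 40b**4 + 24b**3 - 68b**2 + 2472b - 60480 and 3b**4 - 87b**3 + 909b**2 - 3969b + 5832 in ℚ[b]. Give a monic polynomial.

b**2 - 17b + 72

Euclidean algorithm in ℚ[b]:
  -4b**5 + 40b**4 + 24b**3 - 68b**2 + 2472b - 60480 = (-(4/3)b - 76/3)(3b**4 - 87b**3 + 909b**2 - 3969b + 5832) + (-968b**3 + 17668b**2 - 90300b + 87264)
  3b**4 - 87b**3 + 909b**2 - 3969b + 5832 = (-(3/968)b + 7803/234256)(-968b**3 + 17668b**2 - 90300b + 87264) + ((2379375/58564)b**2 - (40449375/58564)b + 42828750/14641)
  -968b**3 + 17668b**2 - 90300b + 87264 = (-(56689952/2379375)b + 23659856/793125)((2379375/58564)b**2 - (40449375/58564)b + 42828750/14641) + (0)
Last nonzero remainder: (2379375/58564)b**2 - (40449375/58564)b + 42828750/14641. Dividing through by 2379375/58564 gives the monic gcd b**2 - 17b + 72.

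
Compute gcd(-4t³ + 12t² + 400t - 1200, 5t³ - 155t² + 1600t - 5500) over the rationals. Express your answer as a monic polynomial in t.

t - 10

By polynomial division,
  -4t³ + 12t² + 400t - 1200 = (-4/5)(5t³ - 155t² + 1600t - 5500) + (-112t² + 1680t - 5600)
  5t³ - 155t² + 1600t - 5500 = (-(5/112)t + 5/7)(-112t² + 1680t - 5600) + (150t - 1500)
  -112t² + 1680t - 5600 = (-(56/75)t + 56/15)(150t - 1500) + (0)
Last nonzero remainder: 150t - 1500. Dividing through by 150 gives the monic gcd t - 10.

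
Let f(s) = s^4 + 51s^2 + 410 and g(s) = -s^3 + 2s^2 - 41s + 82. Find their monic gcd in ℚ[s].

s^2 + 41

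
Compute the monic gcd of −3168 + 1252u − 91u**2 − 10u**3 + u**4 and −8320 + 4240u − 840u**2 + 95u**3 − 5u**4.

Euclidean algorithm in ℚ[u]:
  u**4 − 10u**3 − 91u**2 + 1252u − 3168 = (−1/5)(−5u**4 + 95u**3 − 840u**2 + 4240u − 8320) + (9u**3 − 259u**2 + 2100u − 4832)
  −5u**4 + 95u**3 − 840u**2 + 4240u − 8320 = (−(5/9)u − 440/81)(9u**3 − 259u**2 + 2100u − 4832) + (−(87500/81)u**2 + (350000/27)u − 2800000/81)
  9u**3 − 259u**2 + 2100u − 4832 = (−(729/87500)u + 12231/87500)(−(87500/81)u**2 + (350000/27)u − 2800000/81) + (0)
Last nonzero remainder: −(87500/81)u**2 + (350000/27)u − 2800000/81. Dividing through by −87500/81 gives the monic gcd u**2 − 12u + 32.

32 − 12u + u**2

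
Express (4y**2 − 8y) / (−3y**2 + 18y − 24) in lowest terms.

(−4y)/(3y − 12)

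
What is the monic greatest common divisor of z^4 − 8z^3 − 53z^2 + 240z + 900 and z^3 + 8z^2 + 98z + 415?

Repeated division with remainder:
  z^4 − 8z^3 − 53z^2 + 240z + 900 = (z − 16)(z^3 + 8z^2 + 98z + 415) + (−23z^2 + 1393z + 7540)
  z^3 + 8z^2 + 98z + 415 = (−(1/23)z − 1577/529)(−23z^2 + 1393z + 7540) + ((2422023/529)z + 12110115/529)
  −23z^2 + 1393z + 7540 = (−(12167/2422023)z + 797732/2422023)((2422023/529)z + 12110115/529) + (0)
Last nonzero remainder: (2422023/529)z + 12110115/529. Dividing through by 2422023/529 gives the monic gcd z + 5.

z + 5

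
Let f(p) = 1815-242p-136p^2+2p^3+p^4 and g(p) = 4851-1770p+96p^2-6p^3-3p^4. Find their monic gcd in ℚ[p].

-33+8p+p^2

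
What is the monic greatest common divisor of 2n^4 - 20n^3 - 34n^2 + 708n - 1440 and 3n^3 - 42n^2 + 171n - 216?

Apply the Euclidean algorithm:
  2n^4 - 20n^3 - 34n^2 + 708n - 1440 = ((2/3)n + 8/3)(3n^3 - 42n^2 + 171n - 216) + (-36n^2 + 396n - 864)
  3n^3 - 42n^2 + 171n - 216 = (-(1/12)n + 1/4)(-36n^2 + 396n - 864) + (0)
Last nonzero remainder: -36n^2 + 396n - 864. Dividing through by -36 gives the monic gcd n^2 - 11n + 24.

n^2 - 11n + 24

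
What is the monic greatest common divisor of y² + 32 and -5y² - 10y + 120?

Repeated division with remainder:
  y² + 32 = (-1/5)(-5y² - 10y + 120) + (-2y + 56)
  -5y² - 10y + 120 = ((5/2)y + 75)(-2y + 56) + (-4080)
  -2y + 56 = ((1/2040)y - 7/510)(-4080) + (0)
The last nonzero remainder is the constant -4080, so the polynomials are coprime and gcd = 1.

1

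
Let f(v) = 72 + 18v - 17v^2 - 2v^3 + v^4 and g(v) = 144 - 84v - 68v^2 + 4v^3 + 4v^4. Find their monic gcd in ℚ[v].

Euclidean algorithm in ℚ[v]:
  v^4 - 2v^3 - 17v^2 + 18v + 72 = (1/4)(4v^4 + 4v^3 - 68v^2 - 84v + 144) + (-3v^3 + 39v + 36)
  4v^4 + 4v^3 - 68v^2 - 84v + 144 = (-(4/3)v - 4/3)(-3v^3 + 39v + 36) + (-16v^2 + 16v + 192)
  -3v^3 + 39v + 36 = ((3/16)v + 3/16)(-16v^2 + 16v + 192) + (0)
Last nonzero remainder: -16v^2 + 16v + 192. Dividing through by -16 gives the monic gcd v^2 - v - 12.

-12 - v + v^2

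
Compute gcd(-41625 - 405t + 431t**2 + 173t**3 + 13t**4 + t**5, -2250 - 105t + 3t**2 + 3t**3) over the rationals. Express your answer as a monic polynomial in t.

75 + 11t + t**2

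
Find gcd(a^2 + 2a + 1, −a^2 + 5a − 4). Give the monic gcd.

1

By polynomial division,
  a^2 + 2a + 1 = (−1)(−a^2 + 5a − 4) + (7a − 3)
  −a^2 + 5a − 4 = (−(1/7)a + 32/49)(7a − 3) + (−100/49)
  7a − 3 = (−(343/100)a + 147/100)(−100/49) + (0)
The last nonzero remainder is the constant −100/49, so the polynomials are coprime and gcd = 1.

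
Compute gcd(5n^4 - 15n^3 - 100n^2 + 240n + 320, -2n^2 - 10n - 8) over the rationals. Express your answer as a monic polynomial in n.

Apply the Euclidean algorithm:
  5n^4 - 15n^3 - 100n^2 + 240n + 320 = (-(5/2)n^2 + 20n - 40)(-2n^2 - 10n - 8) + (0)
Last nonzero remainder: -2n^2 - 10n - 8. Dividing through by -2 gives the monic gcd n^2 + 5n + 4.

n^2 + 5n + 4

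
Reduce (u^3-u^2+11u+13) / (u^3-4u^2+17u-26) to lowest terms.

Apply the Euclidean algorithm:
  u^3-u^2+11u+13 = (u^3-4u^2+17u-26) + (3u^2-6u+39)
  u^3-4u^2+17u-26 = ((1/3)u-2/3)(3u^2-6u+39) + (0)
Last nonzero remainder: 3u^2-6u+39. Dividing through by 3 gives the monic gcd u^2-2u+13.
Cancel u^2-2u+13 from numerator and denominator to get the reduced form.

(u+1)/(u-2)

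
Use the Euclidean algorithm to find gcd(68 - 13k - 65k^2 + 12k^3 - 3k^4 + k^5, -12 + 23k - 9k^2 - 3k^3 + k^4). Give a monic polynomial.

4 - 5k + k^2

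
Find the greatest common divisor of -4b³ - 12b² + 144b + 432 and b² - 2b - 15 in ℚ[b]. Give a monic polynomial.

b + 3

By polynomial division,
  -4b³ - 12b² + 144b + 432 = (-4b - 20)(b² - 2b - 15) + (44b + 132)
  b² - 2b - 15 = ((1/44)b - 5/44)(44b + 132) + (0)
Last nonzero remainder: 44b + 132. Dividing through by 44 gives the monic gcd b + 3.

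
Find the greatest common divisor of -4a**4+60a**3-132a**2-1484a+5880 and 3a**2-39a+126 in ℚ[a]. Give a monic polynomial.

a**2-13a+42

Euclidean algorithm in ℚ[a]:
  -4a**4+60a**3-132a**2-1484a+5880 = (-(4/3)a**2+(8/3)a+140/3)(3a**2-39a+126) + (0)
Last nonzero remainder: 3a**2-39a+126. Dividing through by 3 gives the monic gcd a**2-13a+42.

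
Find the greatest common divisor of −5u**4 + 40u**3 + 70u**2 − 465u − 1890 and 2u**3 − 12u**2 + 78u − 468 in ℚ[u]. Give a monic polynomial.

u − 6

Euclidean algorithm in ℚ[u]:
  −5u**4 + 40u**3 + 70u**2 − 465u − 1890 = (−(5/2)u + 5)(2u**3 − 12u**2 + 78u − 468) + (325u**2 − 2025u + 450)
  2u**3 − 12u**2 + 78u − 468 = ((2/325)u + 6/4225)(325u**2 − 2025u + 450) + ((13200/169)u − 79200/169)
  325u**2 − 2025u + 450 = ((2197/528)u − 169/176)((13200/169)u − 79200/169) + (0)
Last nonzero remainder: (13200/169)u − 79200/169. Dividing through by 13200/169 gives the monic gcd u − 6.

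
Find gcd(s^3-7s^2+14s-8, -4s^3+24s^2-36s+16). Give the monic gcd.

s^2-5s+4

Repeated division with remainder:
  s^3-7s^2+14s-8 = (-1/4)(-4s^3+24s^2-36s+16) + (-s^2+5s-4)
  -4s^3+24s^2-36s+16 = (4s-4)(-s^2+5s-4) + (0)
Last nonzero remainder: -s^2+5s-4. Dividing through by -1 gives the monic gcd s^2-5s+4.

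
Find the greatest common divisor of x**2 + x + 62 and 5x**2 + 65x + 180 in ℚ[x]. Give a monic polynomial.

1

Apply the Euclidean algorithm:
  x**2 + x + 62 = (1/5)(5x**2 + 65x + 180) + (-12x + 26)
  5x**2 + 65x + 180 = (-(5/12)x - 455/72)(-12x + 26) + (12395/36)
  -12x + 26 = (-(432/12395)x + 936/12395)(12395/36) + (0)
The last nonzero remainder is the constant 12395/36, so the polynomials are coprime and gcd = 1.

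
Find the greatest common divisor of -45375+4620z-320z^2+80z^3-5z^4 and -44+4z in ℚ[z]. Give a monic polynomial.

Euclidean algorithm in ℚ[z]:
  -5z^4+80z^3-320z^2+4620z-45375 = (-(5/4)z^3+(25/4)z^2-(45/4)z+4125/4)(4z-44) + (0)
Last nonzero remainder: 4z-44. Dividing through by 4 gives the monic gcd z-11.

-11+z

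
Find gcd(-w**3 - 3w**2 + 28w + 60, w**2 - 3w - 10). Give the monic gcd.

w**2 - 3w - 10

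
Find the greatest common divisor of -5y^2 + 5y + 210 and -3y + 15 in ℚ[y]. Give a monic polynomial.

Euclidean algorithm in ℚ[y]:
  -5y^2 + 5y + 210 = ((5/3)y + 20/3)(-3y + 15) + (110)
  -3y + 15 = (-(3/110)y + 3/22)(110) + (0)
The last nonzero remainder is the constant 110, so the polynomials are coprime and gcd = 1.

1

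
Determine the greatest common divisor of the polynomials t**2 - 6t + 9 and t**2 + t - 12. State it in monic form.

Repeated division with remainder:
  t**2 - 6t + 9 = (t**2 + t - 12) + (-7t + 21)
  t**2 + t - 12 = (-(1/7)t - 4/7)(-7t + 21) + (0)
Last nonzero remainder: -7t + 21. Dividing through by -7 gives the monic gcd t - 3.

t - 3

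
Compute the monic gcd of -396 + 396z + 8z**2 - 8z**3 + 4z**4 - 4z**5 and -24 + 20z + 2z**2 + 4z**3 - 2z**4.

3 - 4z + z**2

Euclidean algorithm in ℚ[z]:
  -4z**5 + 4z**4 - 8z**3 + 8z**2 + 396z - 396 = (2z + 2)(-2z**4 + 4z**3 + 2z**2 + 20z - 24) + (-20z**3 - 36z**2 + 404z - 348)
  -2z**4 + 4z**3 + 2z**2 + 20z - 24 = ((1/10)z - 19/50)(-20z**3 - 36z**2 + 404z - 348) + (-(1302/25)z**2 + (5208/25)z - 3906/25)
  -20z**3 - 36z**2 + 404z - 348 = ((250/651)z + 1450/651)(-(1302/25)z**2 + (5208/25)z - 3906/25) + (0)
Last nonzero remainder: -(1302/25)z**2 + (5208/25)z - 3906/25. Dividing through by -1302/25 gives the monic gcd z**2 - 4z + 3.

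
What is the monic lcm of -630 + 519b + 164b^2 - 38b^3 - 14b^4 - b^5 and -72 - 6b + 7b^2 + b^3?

2520 - 1446b - 1175b^2 - 12b^3 + 94b^4 + 18b^5 + b^6

Apply the Euclidean algorithm:
  -b^5 - 14b^4 - 38b^3 + 164b^2 + 519b - 630 = (-b^2 - 7b + 5)(b^3 + 7b^2 - 6b - 72) + (15b^2 + 45b - 270)
  b^3 + 7b^2 - 6b - 72 = ((1/15)b + 4/15)(15b^2 + 45b - 270) + (0)
Last nonzero remainder: 15b^2 + 45b - 270. Dividing through by 15 gives the monic gcd b^2 + 3b - 18.
Then lcm(f, g) = f·g / gcd(f, g); expanding and making the result monic gives the answer.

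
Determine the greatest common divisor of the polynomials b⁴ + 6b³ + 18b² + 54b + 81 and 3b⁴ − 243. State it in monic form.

b³ + 3b² + 9b + 27

Euclidean algorithm in ℚ[b]:
  b⁴ + 6b³ + 18b² + 54b + 81 = (1/3)(3b⁴ − 243) + (6b³ + 18b² + 54b + 162)
  3b⁴ − 243 = ((1/2)b − 3/2)(6b³ + 18b² + 54b + 162) + (0)
Last nonzero remainder: 6b³ + 18b² + 54b + 162. Dividing through by 6 gives the monic gcd b³ + 3b² + 9b + 27.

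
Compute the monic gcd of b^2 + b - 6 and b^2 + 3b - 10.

Euclidean algorithm in ℚ[b]:
  b^2 + b - 6 = (b^2 + 3b - 10) + (-2b + 4)
  b^2 + 3b - 10 = (-(1/2)b - 5/2)(-2b + 4) + (0)
Last nonzero remainder: -2b + 4. Dividing through by -2 gives the monic gcd b - 2.

b - 2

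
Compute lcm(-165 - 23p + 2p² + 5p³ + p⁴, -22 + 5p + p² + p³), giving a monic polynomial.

330 - 119p - 27p² - 8p³ + 3p⁴ + p⁵

Repeated division with remainder:
  p⁴ + 5p³ + 2p² - 23p - 165 = (p + 4)(p³ + p² + 5p - 22) + (-7p² - 21p - 77)
  p³ + p² + 5p - 22 = (-(1/7)p + 2/7)(-7p² - 21p - 77) + (0)
Last nonzero remainder: -7p² - 21p - 77. Dividing through by -7 gives the monic gcd p² + 3p + 11.
Then lcm(f, g) = f·g / gcd(f, g); expanding and making the result monic gives the answer.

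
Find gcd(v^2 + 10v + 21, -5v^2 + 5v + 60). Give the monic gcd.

Repeated division with remainder:
  v^2 + 10v + 21 = (-1/5)(-5v^2 + 5v + 60) + (11v + 33)
  -5v^2 + 5v + 60 = (-(5/11)v + 20/11)(11v + 33) + (0)
Last nonzero remainder: 11v + 33. Dividing through by 11 gives the monic gcd v + 3.

v + 3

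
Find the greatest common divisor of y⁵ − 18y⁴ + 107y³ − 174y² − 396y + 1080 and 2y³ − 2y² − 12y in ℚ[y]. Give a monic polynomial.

Repeated division with remainder:
  y⁵ − 18y⁴ + 107y³ − 174y² − 396y + 1080 = ((1/2)y² − (17/2)y + 48)(2y³ − 2y² − 12y) + (−180y² + 180y + 1080)
  2y³ − 2y² − 12y = (−(1/90)y)(−180y² + 180y + 1080) + (0)
Last nonzero remainder: −180y² + 180y + 1080. Dividing through by −180 gives the monic gcd y² − y − 6.

y² − y − 6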